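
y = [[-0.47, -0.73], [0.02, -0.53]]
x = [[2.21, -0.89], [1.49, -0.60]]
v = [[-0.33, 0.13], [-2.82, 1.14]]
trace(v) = 0.81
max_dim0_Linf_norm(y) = 0.73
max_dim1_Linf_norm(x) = 2.21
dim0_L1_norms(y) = [0.49, 1.26]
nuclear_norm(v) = 3.07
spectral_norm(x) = 2.87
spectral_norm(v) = 3.06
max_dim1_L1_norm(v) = 3.96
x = y @ v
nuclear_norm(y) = 1.25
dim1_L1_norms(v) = [0.46, 3.96]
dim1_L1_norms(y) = [1.2, 0.55]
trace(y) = -1.00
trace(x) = 1.61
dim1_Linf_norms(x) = [2.21, 1.49]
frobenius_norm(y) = 1.02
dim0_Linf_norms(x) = [2.21, 0.89]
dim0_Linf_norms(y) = [0.47, 0.73]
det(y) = 0.26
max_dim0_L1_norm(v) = 3.15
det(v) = -0.01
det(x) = 0.00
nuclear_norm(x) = 2.87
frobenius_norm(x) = 2.87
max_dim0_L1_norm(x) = 3.7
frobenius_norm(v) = 3.06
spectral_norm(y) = 0.98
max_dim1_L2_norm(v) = 3.04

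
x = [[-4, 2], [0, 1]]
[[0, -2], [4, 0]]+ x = [[-4, 0], [4, 1]]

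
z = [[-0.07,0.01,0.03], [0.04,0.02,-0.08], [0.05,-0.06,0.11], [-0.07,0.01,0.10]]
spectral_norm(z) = 0.18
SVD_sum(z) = [[-0.01, -0.01, 0.04], [0.03, 0.02, -0.08], [-0.03, -0.02, 0.09], [-0.03, -0.02, 0.11]] + [[-0.05, 0.03, -0.01], [0.01, -0.0, 0.0], [0.08, -0.04, 0.02], [-0.04, 0.02, -0.01]] + [[-0.0, -0.01, -0.00],[0.00, 0.01, 0.0],[-0.0, -0.00, -0.00],[0.0, 0.01, 0.00]]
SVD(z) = [[-0.26, -0.50, -0.52], [0.50, 0.09, 0.52], [-0.55, 0.77, -0.05], [-0.62, -0.39, 0.68]] @ diag([0.1815225389977528, 0.11936537289517778, 0.01736305242186645]) @ [[0.30, 0.19, -0.94], [0.88, -0.44, 0.19], [0.38, 0.88, 0.3]]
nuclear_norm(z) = 0.32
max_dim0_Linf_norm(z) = 0.11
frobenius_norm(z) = 0.22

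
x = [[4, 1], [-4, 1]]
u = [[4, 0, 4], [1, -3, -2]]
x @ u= [[17, -3, 14], [-15, -3, -18]]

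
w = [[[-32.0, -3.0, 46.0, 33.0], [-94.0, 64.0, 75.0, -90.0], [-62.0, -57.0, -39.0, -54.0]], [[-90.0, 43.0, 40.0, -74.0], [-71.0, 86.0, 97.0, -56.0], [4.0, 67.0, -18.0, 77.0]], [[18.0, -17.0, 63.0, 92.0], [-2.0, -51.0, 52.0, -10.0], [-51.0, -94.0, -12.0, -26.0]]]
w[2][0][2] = 63.0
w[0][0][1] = -3.0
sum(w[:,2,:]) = -265.0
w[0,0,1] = -3.0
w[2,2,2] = -12.0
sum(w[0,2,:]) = -212.0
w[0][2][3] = -54.0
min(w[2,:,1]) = -94.0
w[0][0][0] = -32.0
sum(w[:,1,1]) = 99.0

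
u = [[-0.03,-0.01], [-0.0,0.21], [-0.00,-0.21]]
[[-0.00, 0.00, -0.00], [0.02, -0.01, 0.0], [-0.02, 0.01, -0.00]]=u @ [[-0.01,  -0.03,  0.0], [0.11,  -0.05,  0.01]]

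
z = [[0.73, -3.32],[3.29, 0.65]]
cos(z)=[[10.41,8.7], [-8.62,10.62]]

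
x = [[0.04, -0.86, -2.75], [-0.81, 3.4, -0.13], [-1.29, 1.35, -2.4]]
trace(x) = 1.04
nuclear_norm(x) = 8.19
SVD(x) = [[-0.2,  0.78,  -0.59],[-0.71,  -0.53,  -0.46],[-0.67,  0.33,  0.66]] @ diag([4.139226814976683, 3.515591020285294, 0.5391856380388734]) @ [[0.35, -0.76, 0.55], [0.01, -0.58, -0.81], [-0.94, -0.29, 0.19]]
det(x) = -7.85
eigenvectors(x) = [[0.64, 0.93, 0.41], [0.09, 0.26, -0.87], [0.76, -0.28, -0.28]]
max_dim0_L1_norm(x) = 5.61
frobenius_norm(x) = 5.46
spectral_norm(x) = 4.14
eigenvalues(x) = [-3.33, 0.63, 3.74]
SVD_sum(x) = [[-0.29, 0.64, -0.46], [-1.02, 2.24, -1.61], [-0.97, 2.12, -1.53]] + [[0.03, -1.59, -2.23],[-0.02, 1.09, 1.53],[0.01, -0.67, -0.94]] + [[0.3, 0.09, -0.06], [0.23, 0.07, -0.05], [-0.33, -0.1, 0.07]]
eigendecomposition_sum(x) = [[-0.76, 0.35, -2.21],  [-0.11, 0.05, -0.32],  [-0.90, 0.41, -2.61]] + [[0.42, 0.32, -0.4], [0.12, 0.09, -0.11], [-0.13, -0.1, 0.12]] + [[0.38, -1.53, -0.14], [-0.82, 3.26, 0.30], [-0.26, 1.04, 0.09]]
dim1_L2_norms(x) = [2.88, 3.5, 3.04]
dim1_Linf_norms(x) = [2.75, 3.4, 2.4]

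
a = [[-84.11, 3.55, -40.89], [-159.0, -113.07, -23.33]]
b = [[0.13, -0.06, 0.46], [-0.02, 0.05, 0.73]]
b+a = [[-83.98, 3.49, -40.43], [-159.02, -113.02, -22.6]]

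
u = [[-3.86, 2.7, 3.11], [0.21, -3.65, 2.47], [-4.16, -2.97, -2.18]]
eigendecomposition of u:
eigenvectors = [[(0.03+0.56j), 0.03-0.56j, (-0.68+0j)], [(-0.08+0.37j), (-0.08-0.37j), 0.66+0.00j], [(-0.74+0j), (-0.74-0j), -0.31+0.00j]]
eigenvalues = [(-2.33+4.62j), (-2.33-4.62j), (-5.04+0j)]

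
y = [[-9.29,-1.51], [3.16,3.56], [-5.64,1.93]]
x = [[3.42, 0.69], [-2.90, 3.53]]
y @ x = [[-27.39, -11.74], [0.48, 14.75], [-24.89, 2.92]]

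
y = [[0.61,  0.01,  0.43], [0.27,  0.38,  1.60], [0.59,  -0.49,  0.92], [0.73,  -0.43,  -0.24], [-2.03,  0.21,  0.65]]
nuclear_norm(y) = 5.03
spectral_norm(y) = 2.38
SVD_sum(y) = [[0.48, -0.09, -0.10], [-0.13, 0.03, 0.03], [0.46, -0.09, -0.10], [0.8, -0.16, -0.17], [-2.04, 0.40, 0.43]] + [[0.12, 0.03, 0.54], [0.35, 0.09, 1.60], [0.21, 0.06, 0.97], [-0.02, -0.01, -0.10], [0.04, 0.01, 0.2]] + [[0.01, 0.07, -0.01], [0.05, 0.26, -0.03], [-0.08, -0.46, 0.04], [-0.05, -0.27, 0.03], [-0.04, -0.21, 0.02]]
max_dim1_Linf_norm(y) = 2.03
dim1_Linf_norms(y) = [0.61, 1.6, 0.92, 0.73, 2.03]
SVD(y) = [[-0.21, 0.27, 0.12],[0.06, 0.82, 0.42],[-0.2, 0.50, -0.73],[-0.35, -0.05, -0.42],[0.89, 0.1, -0.33]] @ diag([2.38394355870389, 2.0094235938258733, 0.6410381653927819]) @ [[-0.96,0.19,0.20], [0.22,0.06,0.97], [0.17,0.98,-0.1]]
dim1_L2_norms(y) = [0.75, 1.67, 1.2, 0.88, 2.14]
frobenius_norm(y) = 3.18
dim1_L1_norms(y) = [1.05, 2.25, 2.0, 1.4, 2.89]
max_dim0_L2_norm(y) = 2.33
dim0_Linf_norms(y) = [2.03, 0.49, 1.6]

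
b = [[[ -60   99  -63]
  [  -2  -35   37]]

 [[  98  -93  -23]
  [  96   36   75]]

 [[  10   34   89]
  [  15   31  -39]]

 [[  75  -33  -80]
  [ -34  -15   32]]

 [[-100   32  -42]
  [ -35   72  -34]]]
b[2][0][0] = 10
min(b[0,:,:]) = -63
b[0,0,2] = -63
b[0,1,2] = 37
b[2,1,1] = 31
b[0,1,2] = 37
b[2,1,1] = 31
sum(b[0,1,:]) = 0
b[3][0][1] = -33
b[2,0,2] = 89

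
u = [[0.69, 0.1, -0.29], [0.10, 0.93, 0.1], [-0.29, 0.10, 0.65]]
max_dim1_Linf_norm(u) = 0.93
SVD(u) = [[-0.55, -0.51, -0.66], [-0.8, 0.56, 0.23], [0.25, 0.66, -0.71]] @ diag([0.9674627692702079, 0.9573847463980404, 0.34515248433175144]) @ [[-0.55, -0.8, 0.25], [-0.51, 0.56, 0.66], [-0.66, 0.23, -0.71]]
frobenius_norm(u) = 1.40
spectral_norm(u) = 0.97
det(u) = 0.32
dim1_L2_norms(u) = [0.76, 0.94, 0.72]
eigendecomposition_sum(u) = [[0.15, -0.05, 0.16], [-0.05, 0.02, -0.06], [0.16, -0.06, 0.17]] + [[0.29, 0.42, -0.13], [0.42, 0.61, -0.19], [-0.13, -0.19, 0.06]] + [[0.25, -0.27, -0.32], [-0.27, 0.30, 0.35], [-0.32, 0.35, 0.42]]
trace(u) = 2.27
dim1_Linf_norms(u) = [0.69, 0.93, 0.65]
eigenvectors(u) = [[0.66, -0.55, -0.51], [-0.23, -0.80, 0.56], [0.71, 0.25, 0.66]]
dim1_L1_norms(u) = [1.08, 1.13, 1.04]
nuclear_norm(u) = 2.27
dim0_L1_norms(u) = [1.08, 1.13, 1.04]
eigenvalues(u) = [0.35, 0.97, 0.96]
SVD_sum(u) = [[0.29, 0.42, -0.13], [0.42, 0.61, -0.19], [-0.13, -0.19, 0.06]] + [[0.25, -0.27, -0.32],[-0.27, 0.3, 0.35],[-0.32, 0.35, 0.42]] + [[0.15, -0.05, 0.16], [-0.05, 0.02, -0.06], [0.16, -0.06, 0.17]]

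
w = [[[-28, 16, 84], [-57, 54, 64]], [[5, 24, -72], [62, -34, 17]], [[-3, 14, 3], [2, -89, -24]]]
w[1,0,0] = 5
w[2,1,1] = -89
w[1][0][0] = 5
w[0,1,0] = -57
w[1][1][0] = 62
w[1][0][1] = 24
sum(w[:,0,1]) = 54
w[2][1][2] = -24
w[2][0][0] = -3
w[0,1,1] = 54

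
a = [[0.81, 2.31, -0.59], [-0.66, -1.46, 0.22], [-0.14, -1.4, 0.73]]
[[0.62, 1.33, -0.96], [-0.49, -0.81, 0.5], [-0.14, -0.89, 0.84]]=a@[[0.74,  -0.01,  -0.07], [-0.01,  0.53,  -0.20], [-0.07,  -0.20,  0.75]]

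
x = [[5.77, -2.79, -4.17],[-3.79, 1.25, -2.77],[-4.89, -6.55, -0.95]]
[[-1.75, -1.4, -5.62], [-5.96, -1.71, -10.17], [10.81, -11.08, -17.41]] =x @ [[-0.10, 0.59, 1.37],[-1.79, 1.2, 1.29],[1.48, 0.35, 2.38]]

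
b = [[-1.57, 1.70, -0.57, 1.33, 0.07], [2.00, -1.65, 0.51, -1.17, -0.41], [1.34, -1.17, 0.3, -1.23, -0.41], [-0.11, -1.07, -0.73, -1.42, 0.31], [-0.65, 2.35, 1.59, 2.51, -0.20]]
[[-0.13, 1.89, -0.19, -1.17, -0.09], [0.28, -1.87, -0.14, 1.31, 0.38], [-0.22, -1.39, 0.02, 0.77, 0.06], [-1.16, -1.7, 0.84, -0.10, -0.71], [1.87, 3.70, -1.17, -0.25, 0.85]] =b @ [[0.47, -0.36, -0.26, 0.57, 0.36], [-0.12, 0.78, -0.09, -0.24, -0.10], [0.40, 0.57, -0.05, 0.2, 0.02], [0.76, 0.26, -0.38, 0.17, 0.5], [0.43, -0.37, 0.46, 0.31, -0.17]]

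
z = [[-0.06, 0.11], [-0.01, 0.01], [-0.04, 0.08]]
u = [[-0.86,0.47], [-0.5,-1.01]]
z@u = [[-0.00, -0.14], [0.0, -0.01], [-0.01, -0.10]]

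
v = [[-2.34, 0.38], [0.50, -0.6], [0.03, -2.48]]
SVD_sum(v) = [[-0.94, 1.35], [0.45, -0.64], [1.17, -1.68]] + [[-1.40, -0.97], [0.05, 0.04], [-1.14, -0.8]]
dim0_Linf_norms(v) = [2.34, 2.48]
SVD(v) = [[0.60,0.77], [-0.28,-0.03], [-0.75,0.63]] @ diag([2.7453233204332532, 2.201022459286897]) @ [[-0.57, 0.82], [-0.82, -0.57]]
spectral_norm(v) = 2.75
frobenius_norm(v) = 3.52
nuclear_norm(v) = 4.95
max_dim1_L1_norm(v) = 2.72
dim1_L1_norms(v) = [2.72, 1.1, 2.51]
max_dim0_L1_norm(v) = 3.46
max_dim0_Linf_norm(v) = 2.48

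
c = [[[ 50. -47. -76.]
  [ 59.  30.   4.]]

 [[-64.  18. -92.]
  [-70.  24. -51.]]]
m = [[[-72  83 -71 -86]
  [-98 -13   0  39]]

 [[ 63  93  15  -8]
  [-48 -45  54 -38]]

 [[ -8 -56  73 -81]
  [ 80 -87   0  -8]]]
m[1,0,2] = 15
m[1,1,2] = 54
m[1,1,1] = -45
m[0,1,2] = 0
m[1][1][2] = 54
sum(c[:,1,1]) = 54.0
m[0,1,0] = -98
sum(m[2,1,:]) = -15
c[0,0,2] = -76.0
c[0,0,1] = -47.0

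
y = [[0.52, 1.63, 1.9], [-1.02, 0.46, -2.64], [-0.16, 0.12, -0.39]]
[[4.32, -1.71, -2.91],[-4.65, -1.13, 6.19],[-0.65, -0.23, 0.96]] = y @ [[-2.62, -2.17, -2.25], [0.21, -1.52, 0.54], [2.81, 1.0, -1.38]]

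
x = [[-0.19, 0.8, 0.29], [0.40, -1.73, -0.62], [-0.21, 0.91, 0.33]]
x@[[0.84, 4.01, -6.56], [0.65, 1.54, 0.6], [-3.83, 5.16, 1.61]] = [[-0.75, 1.97, 2.19], [1.59, -4.26, -4.66], [-0.85, 2.26, 2.45]]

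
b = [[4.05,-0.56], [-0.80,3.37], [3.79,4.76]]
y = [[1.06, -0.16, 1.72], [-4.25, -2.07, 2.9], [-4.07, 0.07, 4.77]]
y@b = [[10.94, 7.05], [-4.57, 9.21], [1.54, 25.22]]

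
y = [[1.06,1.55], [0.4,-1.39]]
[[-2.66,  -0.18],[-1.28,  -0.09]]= y @ [[-2.71, -0.18], [0.14, 0.01]]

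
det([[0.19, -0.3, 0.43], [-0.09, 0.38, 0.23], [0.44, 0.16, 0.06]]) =-0.113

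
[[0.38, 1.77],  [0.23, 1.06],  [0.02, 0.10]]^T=[[0.38, 0.23, 0.02], [1.77, 1.06, 0.1]]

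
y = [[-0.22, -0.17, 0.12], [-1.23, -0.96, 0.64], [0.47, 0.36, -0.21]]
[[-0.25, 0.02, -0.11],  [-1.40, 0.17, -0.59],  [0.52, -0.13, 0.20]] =y@[[0.09, -0.17, -0.91], [1.26, -1.32, 1.43], [-0.12, -2.04, -0.52]]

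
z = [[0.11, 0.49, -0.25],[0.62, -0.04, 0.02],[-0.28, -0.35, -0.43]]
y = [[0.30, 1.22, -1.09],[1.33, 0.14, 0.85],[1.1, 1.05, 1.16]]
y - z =[[0.19, 0.73, -0.84], [0.71, 0.18, 0.83], [1.38, 1.4, 1.59]]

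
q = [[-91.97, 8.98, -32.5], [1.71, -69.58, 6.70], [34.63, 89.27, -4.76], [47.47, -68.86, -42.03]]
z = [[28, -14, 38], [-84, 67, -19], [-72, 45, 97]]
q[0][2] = -32.5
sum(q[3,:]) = -63.42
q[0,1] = 8.98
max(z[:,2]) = 97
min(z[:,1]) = -14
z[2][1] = 45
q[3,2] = -42.03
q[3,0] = 47.47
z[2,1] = 45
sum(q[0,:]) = -115.49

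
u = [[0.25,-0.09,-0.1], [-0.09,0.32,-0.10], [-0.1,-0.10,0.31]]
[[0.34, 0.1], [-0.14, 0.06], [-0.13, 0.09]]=u @ [[1.32,0.97], [-0.07,0.72], [-0.01,0.82]]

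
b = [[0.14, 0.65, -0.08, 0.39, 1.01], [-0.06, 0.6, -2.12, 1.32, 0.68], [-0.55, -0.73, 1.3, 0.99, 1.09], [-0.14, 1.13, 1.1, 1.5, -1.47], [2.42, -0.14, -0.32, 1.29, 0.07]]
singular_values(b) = [3.18, 2.78, 2.19, 2.14, 0.87]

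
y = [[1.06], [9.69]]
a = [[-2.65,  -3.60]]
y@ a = [[-2.81, -3.82], [-25.68, -34.88]]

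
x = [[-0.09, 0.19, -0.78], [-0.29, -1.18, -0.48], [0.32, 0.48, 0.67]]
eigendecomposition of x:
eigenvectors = [[(0.88+0j), (0.88-0j), -0.37+0.00j], [(-0.05+0.13j), -0.05-0.13j, (0.91+0j)], [(-0.31-0.33j), -0.31+0.33j, (-0.19+0j)]]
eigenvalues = [(0.18+0.32j), (0.18-0.32j), (-0.96+0j)]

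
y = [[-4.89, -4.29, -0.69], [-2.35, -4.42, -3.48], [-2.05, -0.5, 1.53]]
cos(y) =[[0.4,-0.99,-0.75], [-0.92,0.49,0.35], [0.14,-0.42,0.22]]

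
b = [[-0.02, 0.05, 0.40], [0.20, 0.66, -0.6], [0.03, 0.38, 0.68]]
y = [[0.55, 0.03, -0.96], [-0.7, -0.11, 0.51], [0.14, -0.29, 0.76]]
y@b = [[-0.03, -0.32, -0.45], [0.01, 0.09, 0.13], [-0.04, 0.1, 0.75]]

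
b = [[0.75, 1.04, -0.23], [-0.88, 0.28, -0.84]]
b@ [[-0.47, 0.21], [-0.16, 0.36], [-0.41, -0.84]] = [[-0.42, 0.73], [0.71, 0.62]]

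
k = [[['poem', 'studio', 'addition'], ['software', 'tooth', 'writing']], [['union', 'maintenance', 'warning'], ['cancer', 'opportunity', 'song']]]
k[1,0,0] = 'union'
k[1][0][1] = 'maintenance'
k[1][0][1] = 'maintenance'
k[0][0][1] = 'studio'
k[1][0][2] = 'warning'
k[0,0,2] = 'addition'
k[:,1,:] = [['software', 'tooth', 'writing'], ['cancer', 'opportunity', 'song']]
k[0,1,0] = 'software'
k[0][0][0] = 'poem'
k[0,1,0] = 'software'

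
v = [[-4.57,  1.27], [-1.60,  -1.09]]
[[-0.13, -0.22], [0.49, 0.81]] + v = [[-4.7,1.05],[-1.11,-0.28]]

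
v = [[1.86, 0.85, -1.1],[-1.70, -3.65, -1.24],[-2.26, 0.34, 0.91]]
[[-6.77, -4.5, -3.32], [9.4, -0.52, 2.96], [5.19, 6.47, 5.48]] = v @ [[-2.18, -2.39, -2.69], [-1.90, 0.98, 0.76], [1.0, 0.81, -0.94]]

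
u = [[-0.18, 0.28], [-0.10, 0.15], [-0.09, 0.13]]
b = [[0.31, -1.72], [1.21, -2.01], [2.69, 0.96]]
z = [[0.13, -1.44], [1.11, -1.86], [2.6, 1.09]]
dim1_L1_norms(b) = [2.03, 3.22, 3.65]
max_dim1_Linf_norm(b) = 2.69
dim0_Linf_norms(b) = [2.69, 2.01]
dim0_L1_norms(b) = [4.21, 4.69]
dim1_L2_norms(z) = [1.45, 2.17, 2.82]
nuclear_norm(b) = 5.78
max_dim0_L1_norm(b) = 4.69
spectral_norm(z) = 2.87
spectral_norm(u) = 0.41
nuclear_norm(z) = 5.42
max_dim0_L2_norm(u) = 0.34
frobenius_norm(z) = 3.84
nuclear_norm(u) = 0.42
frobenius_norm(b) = 4.09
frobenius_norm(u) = 0.41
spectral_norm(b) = 2.99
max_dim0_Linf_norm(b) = 2.69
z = u + b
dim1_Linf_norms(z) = [1.44, 1.86, 2.6]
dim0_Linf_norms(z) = [2.6, 1.86]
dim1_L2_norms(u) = [0.33, 0.18, 0.16]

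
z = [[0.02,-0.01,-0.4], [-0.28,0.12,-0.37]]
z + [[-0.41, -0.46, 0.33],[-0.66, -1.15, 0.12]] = [[-0.39, -0.47, -0.07], [-0.94, -1.03, -0.25]]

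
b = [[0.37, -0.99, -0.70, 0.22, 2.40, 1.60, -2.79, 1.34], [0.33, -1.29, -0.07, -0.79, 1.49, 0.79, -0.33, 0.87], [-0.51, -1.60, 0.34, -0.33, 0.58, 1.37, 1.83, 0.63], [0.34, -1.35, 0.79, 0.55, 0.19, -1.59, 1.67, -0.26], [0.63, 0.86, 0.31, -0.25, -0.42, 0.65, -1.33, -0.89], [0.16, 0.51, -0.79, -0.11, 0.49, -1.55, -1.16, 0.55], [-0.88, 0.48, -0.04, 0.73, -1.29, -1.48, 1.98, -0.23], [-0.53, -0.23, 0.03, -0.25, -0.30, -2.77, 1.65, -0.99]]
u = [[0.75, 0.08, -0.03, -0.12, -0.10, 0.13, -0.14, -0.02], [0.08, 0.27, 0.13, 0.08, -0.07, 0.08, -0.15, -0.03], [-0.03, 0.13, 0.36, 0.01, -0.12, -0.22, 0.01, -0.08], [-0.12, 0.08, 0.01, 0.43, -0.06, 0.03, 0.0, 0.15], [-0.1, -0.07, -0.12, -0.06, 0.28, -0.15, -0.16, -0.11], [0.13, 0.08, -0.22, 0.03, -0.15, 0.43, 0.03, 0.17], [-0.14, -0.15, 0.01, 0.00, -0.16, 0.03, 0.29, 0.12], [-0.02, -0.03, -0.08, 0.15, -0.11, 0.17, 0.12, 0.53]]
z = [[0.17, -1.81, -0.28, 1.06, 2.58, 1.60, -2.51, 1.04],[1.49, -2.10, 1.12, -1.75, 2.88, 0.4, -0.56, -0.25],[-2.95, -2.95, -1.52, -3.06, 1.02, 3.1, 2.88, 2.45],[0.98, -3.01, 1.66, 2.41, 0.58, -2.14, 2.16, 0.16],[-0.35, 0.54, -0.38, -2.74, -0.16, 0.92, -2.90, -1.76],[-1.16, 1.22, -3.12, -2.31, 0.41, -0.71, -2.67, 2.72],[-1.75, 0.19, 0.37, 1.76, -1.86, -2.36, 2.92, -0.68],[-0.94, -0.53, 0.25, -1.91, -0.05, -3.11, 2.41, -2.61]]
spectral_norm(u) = 0.90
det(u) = -0.00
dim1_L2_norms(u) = [0.79, 0.37, 0.47, 0.48, 0.41, 0.56, 0.41, 0.61]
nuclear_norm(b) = 17.36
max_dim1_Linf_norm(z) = 3.12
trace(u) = 3.34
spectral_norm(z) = 9.12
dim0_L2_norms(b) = [1.45, 2.88, 1.4, 1.32, 3.24, 4.5, 4.88, 2.27]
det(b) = -0.00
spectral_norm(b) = 6.52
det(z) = 8177.20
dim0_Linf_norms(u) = [0.75, 0.27, 0.36, 0.43, 0.28, 0.43, 0.29, 0.53]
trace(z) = -1.60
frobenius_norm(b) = 8.59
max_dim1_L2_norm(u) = 0.79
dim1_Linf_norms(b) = [2.79, 1.49, 1.83, 1.67, 1.33, 1.55, 1.98, 2.77]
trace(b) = -1.01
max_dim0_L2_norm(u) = 0.79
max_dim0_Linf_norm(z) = 3.12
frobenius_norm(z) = 15.11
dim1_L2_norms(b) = [4.42, 2.47, 3.0, 2.88, 2.11, 2.28, 3.06, 3.44]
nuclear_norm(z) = 35.68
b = u @ z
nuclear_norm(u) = 3.35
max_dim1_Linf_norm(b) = 2.79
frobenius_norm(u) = 1.49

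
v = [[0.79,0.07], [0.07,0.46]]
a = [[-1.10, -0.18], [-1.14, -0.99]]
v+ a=[[-0.31,-0.11], [-1.07,-0.53]]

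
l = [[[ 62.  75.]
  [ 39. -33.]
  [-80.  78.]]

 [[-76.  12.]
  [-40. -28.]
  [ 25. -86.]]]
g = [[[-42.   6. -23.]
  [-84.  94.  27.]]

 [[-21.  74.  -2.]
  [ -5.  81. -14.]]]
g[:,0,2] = [-23.0, -2.0]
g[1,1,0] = -5.0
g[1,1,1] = 81.0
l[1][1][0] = -40.0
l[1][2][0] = 25.0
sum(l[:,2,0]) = -55.0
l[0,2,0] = -80.0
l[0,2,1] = 78.0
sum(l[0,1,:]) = 6.0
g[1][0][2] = -2.0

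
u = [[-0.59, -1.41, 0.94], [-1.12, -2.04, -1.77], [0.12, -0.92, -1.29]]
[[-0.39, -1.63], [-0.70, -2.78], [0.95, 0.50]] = u @ [[1.93, 2.73], [-0.61, -0.05], [-0.12, -0.1]]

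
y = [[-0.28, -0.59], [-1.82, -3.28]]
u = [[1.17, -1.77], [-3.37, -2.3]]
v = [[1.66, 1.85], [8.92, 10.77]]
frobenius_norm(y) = 3.81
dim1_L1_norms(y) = [0.87, 5.1]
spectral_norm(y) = 3.81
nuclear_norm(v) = 14.30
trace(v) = 12.43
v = y @ u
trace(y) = -3.56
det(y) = -0.16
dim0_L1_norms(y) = [2.1, 3.87]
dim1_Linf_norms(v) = [1.85, 10.77]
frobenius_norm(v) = 14.20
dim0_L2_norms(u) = [3.57, 2.9]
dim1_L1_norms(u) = [2.94, 5.67]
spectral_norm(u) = 4.08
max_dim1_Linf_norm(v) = 10.77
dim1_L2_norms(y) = [0.65, 3.75]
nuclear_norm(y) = 3.85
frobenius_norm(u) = 4.60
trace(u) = -1.13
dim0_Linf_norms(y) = [1.82, 3.28]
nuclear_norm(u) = 6.20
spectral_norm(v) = 14.20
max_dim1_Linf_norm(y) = 3.28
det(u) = -8.66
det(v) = 1.38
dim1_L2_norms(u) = [2.12, 4.08]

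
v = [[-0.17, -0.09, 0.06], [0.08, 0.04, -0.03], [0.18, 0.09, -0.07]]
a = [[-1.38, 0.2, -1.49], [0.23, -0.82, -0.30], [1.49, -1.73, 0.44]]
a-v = [[-1.21, 0.29, -1.55],[0.15, -0.86, -0.27],[1.31, -1.82, 0.51]]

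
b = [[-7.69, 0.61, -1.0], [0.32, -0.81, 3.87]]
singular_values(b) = [7.84, 3.84]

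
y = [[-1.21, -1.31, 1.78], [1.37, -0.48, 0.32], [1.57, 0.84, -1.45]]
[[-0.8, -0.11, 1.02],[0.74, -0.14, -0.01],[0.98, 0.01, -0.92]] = y@[[0.55, -0.03, -0.10], [-0.03, 0.29, 0.13], [-0.1, 0.13, 0.6]]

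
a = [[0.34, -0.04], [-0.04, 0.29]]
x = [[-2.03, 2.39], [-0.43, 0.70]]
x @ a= [[-0.79, 0.77], [-0.17, 0.22]]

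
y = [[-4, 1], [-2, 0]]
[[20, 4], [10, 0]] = y @ [[-5, 0], [0, 4]]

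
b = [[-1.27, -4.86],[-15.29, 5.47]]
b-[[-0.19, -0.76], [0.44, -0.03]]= [[-1.08, -4.1], [-15.73, 5.50]]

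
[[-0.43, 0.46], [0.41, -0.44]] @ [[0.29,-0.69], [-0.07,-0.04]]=[[-0.16, 0.28], [0.15, -0.27]]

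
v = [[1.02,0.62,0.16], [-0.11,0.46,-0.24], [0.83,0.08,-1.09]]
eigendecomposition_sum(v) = [[(-0.05+0j),0.01-0.00j,(0.12+0j)], [0.06-0.00j,-0.01+0.00j,(-0.15-0j)], [(0.42-0j),-0.10+0.00j,-1.11-0.00j]] + [[0.53-0.61j, (0.3-1.32j), 0.02+0.12j],[(-0.08+0.46j), (0.24+0.74j), -0.04-0.05j],[(0.21-0.27j), (0.09-0.56j), 0.01+0.05j]] + [[(0.53+0.61j), (0.3+1.32j), (0.02-0.12j)], [(-0.08-0.46j), (0.24-0.74j), (-0.04+0.05j)], [(0.21+0.27j), 0.09+0.56j, (0.01-0.05j)]]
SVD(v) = [[-0.59, 0.8, 0.05], [-0.11, -0.02, -0.99], [-0.8, -0.59, 0.10]] @ diag([1.5647713207687632, 0.9558733558770548, 0.5028884978043513]) @ [[-0.80, -0.31, 0.51],[0.35, 0.46, 0.82],[0.49, -0.83, 0.26]]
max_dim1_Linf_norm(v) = 1.09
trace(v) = 0.39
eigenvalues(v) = [(-1.17+0j), (0.78+0.18j), (0.78-0.18j)]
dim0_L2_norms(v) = [1.32, 0.78, 1.13]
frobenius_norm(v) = 1.90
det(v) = -0.75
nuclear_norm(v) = 3.02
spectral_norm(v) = 1.56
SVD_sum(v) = [[0.74, 0.29, -0.47],  [0.14, 0.05, -0.09],  [1.0, 0.39, -0.64]] + [[0.27, 0.35, 0.63],[-0.01, -0.01, -0.02],[-0.2, -0.26, -0.46]] + [[0.01, -0.02, 0.01], [-0.24, 0.42, -0.13], [0.03, -0.04, 0.01]]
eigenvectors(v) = [[0.11+0.00j,0.81+0.00j,(0.81-0j)], [-0.14+0.00j,-0.40+0.24j,(-0.4-0.24j)], [-0.98+0.00j,(0.34-0.02j),0.34+0.02j]]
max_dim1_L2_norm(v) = 1.37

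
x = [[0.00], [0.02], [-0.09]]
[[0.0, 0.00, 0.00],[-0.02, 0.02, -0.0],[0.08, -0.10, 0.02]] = x@[[-0.93, 1.13, -0.22]]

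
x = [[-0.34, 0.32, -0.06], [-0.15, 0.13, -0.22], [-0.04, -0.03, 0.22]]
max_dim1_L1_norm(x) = 0.72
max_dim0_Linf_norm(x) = 0.34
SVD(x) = [[-0.86, 0.40, -0.32], [-0.49, -0.49, 0.72], [0.13, 0.78, 0.61]] @ diag([0.5328518176169639, 0.2739409314488034, 0.03640475984346128]) @ [[0.68,  -0.64,  0.36], [-0.34,  0.15,  0.93], [-0.65,  -0.75,  -0.12]]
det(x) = 0.01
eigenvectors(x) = [[0.81+0.00j, (0.81-0j), (-0.39+0j)], [(0.55+0.13j), (0.55-0.13j), -0.63+0.00j], [(0.14+0.03j), (0.14-0.03j), (0.67+0j)]]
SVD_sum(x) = [[-0.31, 0.29, -0.16], [-0.18, 0.17, -0.09], [0.05, -0.05, 0.03]] + [[-0.04, 0.02, 0.10], [0.05, -0.02, -0.12], [-0.07, 0.03, 0.20]] + [[0.01, 0.01, 0.00], [-0.02, -0.02, -0.0], [-0.01, -0.02, -0.00]]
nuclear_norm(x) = 0.84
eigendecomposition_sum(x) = [[-0.17-0.25j,(0.14+0.36j),0.04+0.19j],[(-0.08-0.2j),0.04+0.27j,(-0.01+0.13j)],[-0.02-0.05j,(0.01+0.07j),(-0+0.03j)]] + [[(-0.17+0.25j), 0.14-0.36j, (0.04-0.19j)], [-0.08+0.20j, 0.04-0.27j, (-0.01-0.13j)], [(-0.02+0.05j), 0.01-0.07j, -0.00-0.03j]] + [[-0j, 0.03+0.00j, (-0.13+0j)], [0.00-0.00j, 0.05+0.00j, (-0.21+0j)], [(-0+0j), (-0.05-0j), 0.22-0.00j]]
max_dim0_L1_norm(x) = 0.53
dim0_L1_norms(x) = [0.53, 0.48, 0.5]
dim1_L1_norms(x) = [0.72, 0.5, 0.29]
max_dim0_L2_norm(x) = 0.37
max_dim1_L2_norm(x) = 0.47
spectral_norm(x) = 0.53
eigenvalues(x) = [(-0.13+0.05j), (-0.13-0.05j), (0.27+0j)]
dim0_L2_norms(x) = [0.37, 0.35, 0.32]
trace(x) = 0.01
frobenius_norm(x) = 0.60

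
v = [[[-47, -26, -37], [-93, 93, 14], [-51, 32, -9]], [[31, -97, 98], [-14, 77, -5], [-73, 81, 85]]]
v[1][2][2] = 85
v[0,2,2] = -9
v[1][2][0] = -73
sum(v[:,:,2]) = 146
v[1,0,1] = -97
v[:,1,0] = [-93, -14]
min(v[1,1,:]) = -14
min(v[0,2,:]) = -51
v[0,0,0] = -47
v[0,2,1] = 32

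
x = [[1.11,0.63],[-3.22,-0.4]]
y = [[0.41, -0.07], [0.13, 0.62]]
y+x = [[1.52,0.56],[-3.09,0.22]]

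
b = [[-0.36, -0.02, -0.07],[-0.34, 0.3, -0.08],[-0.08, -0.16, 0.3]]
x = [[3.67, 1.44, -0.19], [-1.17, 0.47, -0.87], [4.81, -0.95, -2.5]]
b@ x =[[-1.63, -0.46, 0.26], [-1.98, -0.27, 0.0], [1.34, -0.48, -0.6]]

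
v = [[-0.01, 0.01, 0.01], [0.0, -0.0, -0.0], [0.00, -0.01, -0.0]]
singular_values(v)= [0.02, 0.01, 0.0]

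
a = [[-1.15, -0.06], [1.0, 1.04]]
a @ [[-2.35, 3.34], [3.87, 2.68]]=[[2.47,-4.00], [1.67,6.13]]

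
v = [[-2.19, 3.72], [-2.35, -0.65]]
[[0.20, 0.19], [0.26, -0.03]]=v@[[-0.11, 0.00], [-0.01, 0.05]]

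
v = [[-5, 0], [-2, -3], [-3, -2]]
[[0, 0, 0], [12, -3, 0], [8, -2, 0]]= v @ [[0, 0, 0], [-4, 1, 0]]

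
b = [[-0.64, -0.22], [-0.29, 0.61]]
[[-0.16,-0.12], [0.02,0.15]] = b@[[0.2, 0.08], [0.13, 0.29]]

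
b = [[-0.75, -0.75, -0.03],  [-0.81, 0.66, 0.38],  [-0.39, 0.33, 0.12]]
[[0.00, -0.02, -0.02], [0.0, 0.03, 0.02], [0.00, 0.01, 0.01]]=b@[[0.00, 0.0, 0.0], [0.0, 0.03, 0.02], [0.00, 0.02, 0.02]]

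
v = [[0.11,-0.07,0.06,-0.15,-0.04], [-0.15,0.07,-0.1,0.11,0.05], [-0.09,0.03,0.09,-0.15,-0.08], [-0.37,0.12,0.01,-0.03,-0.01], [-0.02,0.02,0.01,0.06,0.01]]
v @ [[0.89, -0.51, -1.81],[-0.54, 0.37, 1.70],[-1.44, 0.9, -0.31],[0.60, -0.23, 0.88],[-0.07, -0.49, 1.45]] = [[-0.04, 0.03, -0.53], [0.04, -0.04, 0.59], [-0.31, 0.21, -0.06], [-0.43, 0.25, 0.83], [-0.01, 0.01, 0.13]]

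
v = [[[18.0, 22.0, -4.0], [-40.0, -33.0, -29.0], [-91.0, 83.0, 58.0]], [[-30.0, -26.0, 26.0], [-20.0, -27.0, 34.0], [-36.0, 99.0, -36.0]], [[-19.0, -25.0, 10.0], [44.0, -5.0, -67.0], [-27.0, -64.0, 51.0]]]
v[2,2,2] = 51.0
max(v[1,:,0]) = -20.0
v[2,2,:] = [-27.0, -64.0, 51.0]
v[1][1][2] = 34.0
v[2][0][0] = -19.0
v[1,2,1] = 99.0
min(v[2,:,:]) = -67.0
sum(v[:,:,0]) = -201.0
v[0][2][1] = 83.0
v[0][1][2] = -29.0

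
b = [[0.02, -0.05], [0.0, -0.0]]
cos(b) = [[1.0, 0.0], [0.00, 1.00]]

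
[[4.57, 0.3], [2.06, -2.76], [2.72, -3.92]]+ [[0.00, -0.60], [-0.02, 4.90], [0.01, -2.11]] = [[4.57,-0.30], [2.04,2.14], [2.73,-6.03]]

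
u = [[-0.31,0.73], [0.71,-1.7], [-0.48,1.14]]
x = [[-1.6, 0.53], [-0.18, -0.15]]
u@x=[[0.36, -0.27],  [-0.83, 0.63],  [0.56, -0.43]]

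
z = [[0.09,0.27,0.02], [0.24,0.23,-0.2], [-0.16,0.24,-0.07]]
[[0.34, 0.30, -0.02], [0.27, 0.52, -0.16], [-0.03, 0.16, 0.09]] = z @ [[1.04, 0.71, -0.55], [0.85, 0.91, 0.10], [0.9, -0.72, 0.26]]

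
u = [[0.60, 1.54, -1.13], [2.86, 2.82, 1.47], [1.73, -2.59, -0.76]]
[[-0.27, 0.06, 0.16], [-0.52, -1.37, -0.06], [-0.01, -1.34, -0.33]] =u@[[-0.12, -0.58, -0.08], [-0.09, 0.17, 0.09], [0.05, -0.13, -0.06]]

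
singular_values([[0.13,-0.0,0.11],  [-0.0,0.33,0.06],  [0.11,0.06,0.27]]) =[0.38, 0.28, 0.07]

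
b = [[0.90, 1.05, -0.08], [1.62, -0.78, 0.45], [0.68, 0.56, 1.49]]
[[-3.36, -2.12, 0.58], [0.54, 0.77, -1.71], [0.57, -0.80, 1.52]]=b@ [[-1.14, -0.40, -0.71], [-2.09, -1.66, 1.23], [1.69, 0.27, 0.88]]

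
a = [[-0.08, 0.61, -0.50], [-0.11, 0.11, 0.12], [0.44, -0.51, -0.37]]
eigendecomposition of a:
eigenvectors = [[-0.75+0.00j,  -0.75-0.00j,  (0.82+0j)],[(0.05-0.16j),  0.05+0.16j,  (0.43+0j)],[(-0.07+0.63j),  -0.07-0.63j,  (0.38+0j)]]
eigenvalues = [(-0.17+0.55j), (-0.17-0.55j), (0.01+0j)]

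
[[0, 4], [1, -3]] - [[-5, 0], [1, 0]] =[[5, 4], [0, -3]]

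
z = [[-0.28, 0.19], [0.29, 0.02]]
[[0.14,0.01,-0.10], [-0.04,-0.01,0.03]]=z@[[-0.17, -0.05, 0.14], [0.48, -0.02, -0.33]]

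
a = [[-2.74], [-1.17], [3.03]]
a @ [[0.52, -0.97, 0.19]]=[[-1.42, 2.66, -0.52], [-0.61, 1.13, -0.22], [1.58, -2.94, 0.58]]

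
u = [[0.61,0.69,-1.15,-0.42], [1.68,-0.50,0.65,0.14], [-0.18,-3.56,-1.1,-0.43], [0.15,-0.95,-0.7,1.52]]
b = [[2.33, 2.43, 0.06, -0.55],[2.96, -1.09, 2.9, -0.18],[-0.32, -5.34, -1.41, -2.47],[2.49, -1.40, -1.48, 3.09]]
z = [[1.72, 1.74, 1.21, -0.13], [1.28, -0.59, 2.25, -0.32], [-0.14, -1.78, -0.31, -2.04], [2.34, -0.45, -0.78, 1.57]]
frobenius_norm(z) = 5.55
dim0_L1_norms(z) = [5.48, 4.56, 4.55, 4.06]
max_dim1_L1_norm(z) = 5.14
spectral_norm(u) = 3.91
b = z + u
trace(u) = 0.53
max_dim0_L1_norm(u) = 5.7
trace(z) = 2.39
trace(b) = 2.92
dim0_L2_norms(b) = [4.53, 6.13, 3.55, 4.0]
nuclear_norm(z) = 10.52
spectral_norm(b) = 6.47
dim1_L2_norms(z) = [2.73, 2.67, 2.73, 2.96]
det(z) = 36.08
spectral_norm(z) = 3.76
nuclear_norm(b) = 17.56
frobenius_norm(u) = 4.87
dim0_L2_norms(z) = [3.18, 2.6, 2.69, 2.6]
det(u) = 17.72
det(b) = 279.08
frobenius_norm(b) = 9.31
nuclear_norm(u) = 8.90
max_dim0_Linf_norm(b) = 5.34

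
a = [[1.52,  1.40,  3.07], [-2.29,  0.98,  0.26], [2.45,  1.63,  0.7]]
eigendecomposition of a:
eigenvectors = [[-0.49+0.00j, (-0.48-0.4j), (-0.48+0.4j)], [(-0.46+0j), 0.65+0.00j, 0.65-0.00j], [0.75+0.00j, -0.29-0.33j, (-0.29+0.33j)]]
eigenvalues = [(-1.89+0j), (2.54+1.28j), (2.54-1.28j)]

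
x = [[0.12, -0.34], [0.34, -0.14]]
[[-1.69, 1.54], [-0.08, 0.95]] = x@[[2.14, 1.09], [5.74, -4.13]]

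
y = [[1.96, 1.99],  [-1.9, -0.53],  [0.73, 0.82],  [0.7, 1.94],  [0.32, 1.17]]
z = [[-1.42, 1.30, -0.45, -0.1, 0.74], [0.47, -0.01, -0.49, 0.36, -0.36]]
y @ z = [[-1.85,2.53,-1.86,0.52,0.73], [2.45,-2.46,1.11,-0.00,-1.22], [-0.65,0.94,-0.73,0.22,0.25], [-0.08,0.89,-1.27,0.63,-0.18], [0.10,0.4,-0.72,0.39,-0.18]]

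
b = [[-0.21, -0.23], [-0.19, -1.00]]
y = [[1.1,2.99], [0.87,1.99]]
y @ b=[[-0.8, -3.24], [-0.56, -2.19]]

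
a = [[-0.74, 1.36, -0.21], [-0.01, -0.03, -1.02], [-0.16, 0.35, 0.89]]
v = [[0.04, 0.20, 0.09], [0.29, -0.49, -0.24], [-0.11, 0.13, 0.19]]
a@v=[[0.39,-0.84,-0.43],[0.1,-0.12,-0.19],[-0.0,-0.09,0.07]]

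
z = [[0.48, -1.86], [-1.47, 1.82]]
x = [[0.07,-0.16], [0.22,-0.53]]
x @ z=[[0.27, -0.42],[0.88, -1.37]]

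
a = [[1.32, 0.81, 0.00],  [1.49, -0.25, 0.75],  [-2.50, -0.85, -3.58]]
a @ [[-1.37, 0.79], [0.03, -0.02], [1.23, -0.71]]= [[-1.78, 1.03],[-1.13, 0.65],[-1.00, 0.58]]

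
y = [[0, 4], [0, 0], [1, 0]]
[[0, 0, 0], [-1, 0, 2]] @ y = [[0, 0], [2, -4]]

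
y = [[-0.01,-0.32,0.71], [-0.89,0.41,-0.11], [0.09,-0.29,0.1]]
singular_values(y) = [1.06, 0.73, 0.17]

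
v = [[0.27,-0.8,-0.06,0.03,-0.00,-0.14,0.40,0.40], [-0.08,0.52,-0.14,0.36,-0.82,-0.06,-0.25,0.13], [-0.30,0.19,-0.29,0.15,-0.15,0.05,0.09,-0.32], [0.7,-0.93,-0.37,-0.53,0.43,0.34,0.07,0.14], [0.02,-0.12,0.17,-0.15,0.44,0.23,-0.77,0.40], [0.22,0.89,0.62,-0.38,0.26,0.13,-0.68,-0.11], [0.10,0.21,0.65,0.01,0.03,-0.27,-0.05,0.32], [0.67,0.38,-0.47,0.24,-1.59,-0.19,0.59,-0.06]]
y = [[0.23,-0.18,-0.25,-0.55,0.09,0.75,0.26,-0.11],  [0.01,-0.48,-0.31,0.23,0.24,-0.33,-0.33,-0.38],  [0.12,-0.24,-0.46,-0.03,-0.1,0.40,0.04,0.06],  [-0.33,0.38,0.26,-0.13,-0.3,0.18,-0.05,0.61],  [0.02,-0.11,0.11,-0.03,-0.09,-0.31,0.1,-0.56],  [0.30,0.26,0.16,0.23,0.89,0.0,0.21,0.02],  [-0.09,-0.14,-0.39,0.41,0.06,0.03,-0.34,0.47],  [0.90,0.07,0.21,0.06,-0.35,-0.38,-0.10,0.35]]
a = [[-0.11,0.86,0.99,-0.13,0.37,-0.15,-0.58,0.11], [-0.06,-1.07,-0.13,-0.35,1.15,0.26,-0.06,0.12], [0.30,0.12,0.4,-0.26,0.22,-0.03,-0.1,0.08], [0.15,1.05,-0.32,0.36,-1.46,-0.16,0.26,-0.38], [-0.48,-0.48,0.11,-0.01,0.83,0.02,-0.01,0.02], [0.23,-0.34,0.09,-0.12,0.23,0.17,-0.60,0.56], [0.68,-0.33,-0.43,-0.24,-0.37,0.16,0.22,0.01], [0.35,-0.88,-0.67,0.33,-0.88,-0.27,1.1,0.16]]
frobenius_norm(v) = 3.48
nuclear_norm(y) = 5.97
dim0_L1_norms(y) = [2.0, 1.86, 2.15, 1.67, 2.12, 2.38, 1.43, 2.56]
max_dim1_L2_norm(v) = 1.95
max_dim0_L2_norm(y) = 1.09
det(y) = 0.00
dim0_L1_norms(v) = [2.36, 4.04, 2.77, 1.85, 3.72, 1.41, 2.9, 1.88]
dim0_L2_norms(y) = [1.04, 0.75, 0.82, 0.77, 1.04, 1.05, 0.6, 1.09]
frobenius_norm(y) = 2.58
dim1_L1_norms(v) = [2.1, 2.36, 1.54, 3.51, 2.3, 3.29, 1.64, 4.19]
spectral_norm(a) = 2.84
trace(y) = -0.92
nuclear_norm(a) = 7.59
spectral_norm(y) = 1.31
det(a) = 0.00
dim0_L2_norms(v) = [1.08, 1.68, 1.14, 0.81, 1.92, 0.57, 1.28, 0.76]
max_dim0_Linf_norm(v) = 1.59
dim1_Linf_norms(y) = [0.75, 0.48, 0.46, 0.61, 0.56, 0.89, 0.47, 0.9]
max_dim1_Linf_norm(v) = 1.59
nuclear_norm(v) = 7.16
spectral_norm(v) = 2.33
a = y @ v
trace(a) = 0.96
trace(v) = 0.43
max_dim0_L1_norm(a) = 5.51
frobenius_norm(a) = 3.97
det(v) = -0.00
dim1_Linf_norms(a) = [0.99, 1.15, 0.4, 1.46, 0.83, 0.6, 0.68, 1.1]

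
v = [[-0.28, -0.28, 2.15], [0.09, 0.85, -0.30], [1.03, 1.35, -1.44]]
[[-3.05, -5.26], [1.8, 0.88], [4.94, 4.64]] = v@ [[1.20, 1.19], [1.62, 0.10], [-1.05, -2.28]]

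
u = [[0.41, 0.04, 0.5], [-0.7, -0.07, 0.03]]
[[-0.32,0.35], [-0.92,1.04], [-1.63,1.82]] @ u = [[-0.38, -0.04, -0.15], [-1.11, -0.11, -0.43], [-1.94, -0.19, -0.76]]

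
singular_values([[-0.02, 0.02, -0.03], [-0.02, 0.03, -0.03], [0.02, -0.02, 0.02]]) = [0.07, 0.01, 0.0]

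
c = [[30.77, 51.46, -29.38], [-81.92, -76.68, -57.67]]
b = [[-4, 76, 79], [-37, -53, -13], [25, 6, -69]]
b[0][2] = 79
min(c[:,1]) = -76.68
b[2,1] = 6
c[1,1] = -76.68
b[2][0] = 25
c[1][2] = -57.67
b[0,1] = 76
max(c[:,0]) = 30.77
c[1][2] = -57.67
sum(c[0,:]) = 52.85000000000001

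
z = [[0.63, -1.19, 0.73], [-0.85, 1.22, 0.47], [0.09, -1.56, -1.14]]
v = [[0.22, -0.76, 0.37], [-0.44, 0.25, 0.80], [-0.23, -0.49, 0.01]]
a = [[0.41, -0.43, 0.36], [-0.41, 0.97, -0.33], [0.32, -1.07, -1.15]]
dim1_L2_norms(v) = [0.87, 0.95, 0.54]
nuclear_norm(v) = 2.27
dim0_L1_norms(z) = [1.57, 3.97, 2.34]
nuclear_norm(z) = 4.35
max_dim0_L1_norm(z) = 3.97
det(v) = 0.32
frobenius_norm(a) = 2.07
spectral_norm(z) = 2.55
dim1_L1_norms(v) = [1.35, 1.49, 0.73]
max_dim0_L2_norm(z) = 2.31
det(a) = -0.31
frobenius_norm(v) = 1.40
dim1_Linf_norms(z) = [1.19, 1.22, 1.56]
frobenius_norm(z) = 2.92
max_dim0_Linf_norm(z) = 1.56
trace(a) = 0.23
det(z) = 1.58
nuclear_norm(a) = 3.00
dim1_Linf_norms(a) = [0.43, 0.97, 1.15]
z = v + a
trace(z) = 0.71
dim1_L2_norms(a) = [0.69, 1.1, 1.6]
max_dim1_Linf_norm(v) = 0.8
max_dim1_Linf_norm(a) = 1.15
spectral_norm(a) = 1.74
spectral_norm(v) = 0.96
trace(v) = 0.48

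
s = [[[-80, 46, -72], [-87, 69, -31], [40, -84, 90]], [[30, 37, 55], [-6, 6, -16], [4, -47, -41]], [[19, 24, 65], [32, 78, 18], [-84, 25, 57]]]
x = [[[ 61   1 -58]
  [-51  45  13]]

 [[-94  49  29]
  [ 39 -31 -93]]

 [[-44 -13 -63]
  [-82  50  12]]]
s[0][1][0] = -87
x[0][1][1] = 45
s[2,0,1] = 24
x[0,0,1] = 1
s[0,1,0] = -87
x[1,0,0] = -94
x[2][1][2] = 12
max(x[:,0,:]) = 61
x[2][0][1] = -13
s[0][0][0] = -80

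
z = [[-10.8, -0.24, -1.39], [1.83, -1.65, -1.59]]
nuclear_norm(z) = 13.46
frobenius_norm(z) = 11.28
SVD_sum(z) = [[-10.83, 0.01, -1.12], [1.65, -0.00, 0.17]] + [[0.03, -0.25, -0.27], [0.18, -1.65, -1.76]]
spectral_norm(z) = 11.01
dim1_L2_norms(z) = [10.89, 2.93]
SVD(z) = [[-0.99, 0.15], [0.15, 0.99]] @ diag([11.011048690014501, 2.446631714445376]) @ [[0.99,-0.00,0.1], [0.07,-0.68,-0.73]]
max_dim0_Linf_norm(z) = 10.8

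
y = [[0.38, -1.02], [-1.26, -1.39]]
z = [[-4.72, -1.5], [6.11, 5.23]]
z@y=[[0.10, 6.90],  [-4.27, -13.50]]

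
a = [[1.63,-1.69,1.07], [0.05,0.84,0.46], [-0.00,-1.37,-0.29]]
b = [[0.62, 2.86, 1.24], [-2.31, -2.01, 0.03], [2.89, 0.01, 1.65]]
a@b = [[8.01, 8.07, 3.74], [-0.58, -1.54, 0.85], [2.33, 2.75, -0.52]]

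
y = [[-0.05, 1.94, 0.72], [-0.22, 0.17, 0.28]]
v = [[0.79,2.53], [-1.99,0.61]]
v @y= [[-0.60, 1.96, 1.28],[-0.03, -3.76, -1.26]]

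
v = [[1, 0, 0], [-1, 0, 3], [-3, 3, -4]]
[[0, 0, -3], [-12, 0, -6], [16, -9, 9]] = v@[[0, 0, -3], [0, -3, -4], [-4, 0, -3]]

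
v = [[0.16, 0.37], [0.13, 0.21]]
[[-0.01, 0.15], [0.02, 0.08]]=v @ [[0.54, -0.25], [-0.25, 0.52]]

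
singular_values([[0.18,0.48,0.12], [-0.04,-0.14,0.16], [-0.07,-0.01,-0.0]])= [0.54, 0.19, 0.06]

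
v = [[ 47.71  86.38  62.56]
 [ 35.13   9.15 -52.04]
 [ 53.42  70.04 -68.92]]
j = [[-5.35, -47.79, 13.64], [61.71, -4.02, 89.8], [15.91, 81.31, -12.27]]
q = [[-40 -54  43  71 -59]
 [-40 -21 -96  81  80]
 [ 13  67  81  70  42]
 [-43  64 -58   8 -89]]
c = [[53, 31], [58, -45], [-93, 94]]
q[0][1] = -54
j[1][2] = 89.8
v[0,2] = 62.56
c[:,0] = [53, 58, -93]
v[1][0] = 35.13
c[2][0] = -93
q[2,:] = [13, 67, 81, 70, 42]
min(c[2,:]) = -93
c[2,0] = -93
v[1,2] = -52.04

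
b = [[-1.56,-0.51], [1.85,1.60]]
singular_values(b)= [2.9, 0.54]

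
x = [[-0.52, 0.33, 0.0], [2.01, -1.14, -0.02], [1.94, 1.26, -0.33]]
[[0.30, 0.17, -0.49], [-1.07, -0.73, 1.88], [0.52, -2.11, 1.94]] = x@[[-0.26, -0.7, 0.92], [0.50, -0.59, -0.02], [-1.2, 0.02, -0.56]]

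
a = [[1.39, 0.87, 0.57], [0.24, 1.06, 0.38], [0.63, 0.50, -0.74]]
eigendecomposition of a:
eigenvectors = [[0.18, -0.89, 0.75], [0.16, -0.37, -0.65], [-0.97, -0.28, 0.10]]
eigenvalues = [-0.94, 1.93, 0.72]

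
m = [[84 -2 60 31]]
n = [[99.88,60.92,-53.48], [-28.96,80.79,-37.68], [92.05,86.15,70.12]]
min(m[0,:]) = -2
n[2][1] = 86.15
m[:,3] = [31]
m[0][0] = 84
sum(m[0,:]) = 173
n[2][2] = 70.12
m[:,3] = [31]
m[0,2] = 60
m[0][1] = -2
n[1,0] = -28.96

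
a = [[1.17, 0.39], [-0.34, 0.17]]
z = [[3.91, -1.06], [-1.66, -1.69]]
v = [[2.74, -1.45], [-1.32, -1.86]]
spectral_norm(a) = 1.26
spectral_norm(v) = 3.13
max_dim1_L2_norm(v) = 3.1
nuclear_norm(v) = 5.37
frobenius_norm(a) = 1.29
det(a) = 0.33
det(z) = -8.37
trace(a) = 1.34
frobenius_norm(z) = 4.69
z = a + v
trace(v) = 0.88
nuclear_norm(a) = 1.53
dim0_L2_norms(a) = [1.22, 0.43]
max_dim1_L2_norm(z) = 4.05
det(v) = -7.01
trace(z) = 2.22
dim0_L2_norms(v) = [3.04, 2.36]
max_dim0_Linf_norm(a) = 1.17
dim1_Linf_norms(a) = [1.17, 0.34]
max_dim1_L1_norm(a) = 1.56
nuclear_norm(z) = 6.23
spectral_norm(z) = 4.26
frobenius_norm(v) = 3.85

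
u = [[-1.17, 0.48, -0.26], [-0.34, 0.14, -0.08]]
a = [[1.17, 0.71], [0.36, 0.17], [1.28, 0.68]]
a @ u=[[-1.61, 0.66, -0.36], [-0.48, 0.2, -0.11], [-1.73, 0.71, -0.39]]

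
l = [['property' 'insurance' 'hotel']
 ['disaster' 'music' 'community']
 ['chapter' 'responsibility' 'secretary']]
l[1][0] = 'disaster'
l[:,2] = ['hotel', 'community', 'secretary']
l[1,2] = 'community'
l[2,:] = ['chapter', 'responsibility', 'secretary']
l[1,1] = 'music'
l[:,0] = ['property', 'disaster', 'chapter']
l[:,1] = ['insurance', 'music', 'responsibility']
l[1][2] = 'community'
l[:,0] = ['property', 'disaster', 'chapter']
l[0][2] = 'hotel'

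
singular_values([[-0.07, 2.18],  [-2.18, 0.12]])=[2.28, 2.09]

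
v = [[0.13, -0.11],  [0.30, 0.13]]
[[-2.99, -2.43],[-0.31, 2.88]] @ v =[[-1.12, 0.01], [0.82, 0.41]]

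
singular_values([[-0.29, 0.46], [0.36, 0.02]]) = [0.58, 0.29]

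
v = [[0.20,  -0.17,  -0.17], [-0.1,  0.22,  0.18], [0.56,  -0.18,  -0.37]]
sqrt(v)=[[0.53-0.31j, (-0.24-0.06j), (-0.26+0.17j)], [(-0.18+0.45j), (0.53+0.09j), 0.28-0.25j], [(0.9-1.04j), (-0.24-0.21j), (-0.37+0.57j)]]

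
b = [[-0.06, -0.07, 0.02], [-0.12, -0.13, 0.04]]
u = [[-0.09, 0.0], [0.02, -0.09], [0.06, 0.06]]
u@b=[[0.01,0.01,-0.0], [0.01,0.01,-0.00], [-0.01,-0.01,0.0]]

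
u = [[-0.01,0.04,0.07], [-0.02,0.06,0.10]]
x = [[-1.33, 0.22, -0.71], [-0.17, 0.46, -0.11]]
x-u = [[-1.32, 0.18, -0.78], [-0.15, 0.40, -0.21]]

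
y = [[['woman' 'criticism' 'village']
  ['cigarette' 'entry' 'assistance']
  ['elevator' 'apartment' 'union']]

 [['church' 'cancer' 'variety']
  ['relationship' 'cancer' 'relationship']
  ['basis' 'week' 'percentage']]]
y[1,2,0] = 'basis'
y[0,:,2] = ['village', 'assistance', 'union']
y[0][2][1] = 'apartment'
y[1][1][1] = 'cancer'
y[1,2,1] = 'week'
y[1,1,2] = 'relationship'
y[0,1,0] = 'cigarette'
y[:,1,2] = ['assistance', 'relationship']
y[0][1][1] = 'entry'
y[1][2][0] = 'basis'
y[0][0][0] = 'woman'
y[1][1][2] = 'relationship'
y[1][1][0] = 'relationship'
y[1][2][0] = 'basis'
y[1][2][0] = 'basis'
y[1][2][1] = 'week'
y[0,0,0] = 'woman'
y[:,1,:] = [['cigarette', 'entry', 'assistance'], ['relationship', 'cancer', 'relationship']]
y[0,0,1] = 'criticism'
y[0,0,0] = 'woman'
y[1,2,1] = 'week'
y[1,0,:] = ['church', 'cancer', 'variety']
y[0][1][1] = 'entry'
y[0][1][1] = 'entry'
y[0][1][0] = 'cigarette'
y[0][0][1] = 'criticism'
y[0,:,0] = ['woman', 'cigarette', 'elevator']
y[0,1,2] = 'assistance'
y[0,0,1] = 'criticism'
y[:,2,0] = ['elevator', 'basis']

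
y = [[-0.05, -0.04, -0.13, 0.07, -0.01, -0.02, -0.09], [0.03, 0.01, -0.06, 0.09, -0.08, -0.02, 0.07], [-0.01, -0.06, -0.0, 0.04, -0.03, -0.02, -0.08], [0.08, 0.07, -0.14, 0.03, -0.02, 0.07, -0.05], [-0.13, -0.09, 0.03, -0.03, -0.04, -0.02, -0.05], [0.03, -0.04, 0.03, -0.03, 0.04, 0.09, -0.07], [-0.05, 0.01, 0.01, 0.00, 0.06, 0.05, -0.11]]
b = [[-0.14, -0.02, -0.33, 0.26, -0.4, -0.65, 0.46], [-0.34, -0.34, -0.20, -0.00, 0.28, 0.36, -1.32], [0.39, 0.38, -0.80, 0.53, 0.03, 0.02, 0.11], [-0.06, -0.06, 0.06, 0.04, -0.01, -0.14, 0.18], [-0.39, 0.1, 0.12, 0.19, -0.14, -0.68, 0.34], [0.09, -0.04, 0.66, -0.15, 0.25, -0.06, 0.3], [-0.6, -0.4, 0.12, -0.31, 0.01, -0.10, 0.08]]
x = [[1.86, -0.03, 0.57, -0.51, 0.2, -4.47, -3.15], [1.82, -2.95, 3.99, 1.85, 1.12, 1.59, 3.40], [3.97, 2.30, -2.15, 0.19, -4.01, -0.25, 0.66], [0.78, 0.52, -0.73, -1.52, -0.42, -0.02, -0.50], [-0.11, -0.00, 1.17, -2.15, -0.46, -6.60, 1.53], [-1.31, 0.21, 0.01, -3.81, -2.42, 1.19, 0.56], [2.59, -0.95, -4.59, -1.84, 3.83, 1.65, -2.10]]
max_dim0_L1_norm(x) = 15.77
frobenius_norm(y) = 0.43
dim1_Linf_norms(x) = [4.47, 3.99, 4.01, 1.52, 6.6, 3.81, 4.59]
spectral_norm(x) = 8.89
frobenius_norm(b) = 2.57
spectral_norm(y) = 0.26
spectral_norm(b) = 1.78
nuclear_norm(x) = 37.33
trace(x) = -6.13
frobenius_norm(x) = 16.03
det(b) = 0.00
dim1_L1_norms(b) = [2.26, 2.84, 2.26, 0.55, 1.96, 1.55, 1.62]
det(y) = -0.00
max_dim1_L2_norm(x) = 7.34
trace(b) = -1.36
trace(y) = -0.07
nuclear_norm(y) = 0.95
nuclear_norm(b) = 5.22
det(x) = -12872.24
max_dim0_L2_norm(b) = 1.49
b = x @ y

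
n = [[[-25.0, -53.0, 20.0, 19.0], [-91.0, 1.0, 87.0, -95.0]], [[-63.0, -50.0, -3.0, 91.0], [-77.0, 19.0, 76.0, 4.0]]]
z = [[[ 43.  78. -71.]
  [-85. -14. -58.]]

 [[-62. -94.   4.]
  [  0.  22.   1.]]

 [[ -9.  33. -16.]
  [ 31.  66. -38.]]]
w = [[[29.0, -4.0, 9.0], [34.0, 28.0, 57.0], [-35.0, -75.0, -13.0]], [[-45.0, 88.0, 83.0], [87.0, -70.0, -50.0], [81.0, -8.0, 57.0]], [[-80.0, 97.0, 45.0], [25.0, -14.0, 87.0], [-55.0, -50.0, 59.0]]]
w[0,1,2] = 57.0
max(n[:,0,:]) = 91.0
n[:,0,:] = [[-25.0, -53.0, 20.0, 19.0], [-63.0, -50.0, -3.0, 91.0]]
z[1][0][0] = -62.0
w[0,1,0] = 34.0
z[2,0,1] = 33.0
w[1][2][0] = 81.0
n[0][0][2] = 20.0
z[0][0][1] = 78.0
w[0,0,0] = 29.0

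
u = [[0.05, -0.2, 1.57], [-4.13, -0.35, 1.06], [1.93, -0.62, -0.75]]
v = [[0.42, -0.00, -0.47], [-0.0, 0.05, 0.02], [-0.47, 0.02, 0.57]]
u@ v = [[-0.72, 0.02, 0.87], [-2.23, 0.0, 2.54], [1.16, -0.05, -1.35]]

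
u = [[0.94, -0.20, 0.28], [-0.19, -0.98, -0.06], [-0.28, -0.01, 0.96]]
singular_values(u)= [1.01, 1.0, 1.0]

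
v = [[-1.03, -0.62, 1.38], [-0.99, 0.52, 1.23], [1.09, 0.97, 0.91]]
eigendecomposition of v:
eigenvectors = [[0.77, 0.57, 0.27], [0.48, -0.73, 0.53], [-0.42, 0.37, 0.81]]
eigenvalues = [-2.17, 0.67, 1.9]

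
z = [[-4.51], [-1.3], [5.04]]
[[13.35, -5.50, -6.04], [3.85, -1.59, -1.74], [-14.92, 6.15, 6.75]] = z @ [[-2.96, 1.22, 1.34]]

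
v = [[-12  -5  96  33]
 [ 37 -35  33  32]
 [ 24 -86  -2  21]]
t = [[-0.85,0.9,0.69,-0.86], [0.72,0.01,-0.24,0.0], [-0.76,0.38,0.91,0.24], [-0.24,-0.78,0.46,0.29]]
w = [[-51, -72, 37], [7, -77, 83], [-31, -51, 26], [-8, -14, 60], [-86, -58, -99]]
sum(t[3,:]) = -0.27699999999999986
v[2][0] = 24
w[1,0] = 7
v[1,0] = 37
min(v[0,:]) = -12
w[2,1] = -51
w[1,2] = 83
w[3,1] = -14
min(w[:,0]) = -86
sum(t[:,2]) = 1.816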